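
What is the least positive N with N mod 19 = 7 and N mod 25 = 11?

Since 25·16 ≡ 1 (mod 19), take x = 11 + 25·((7−11)·16 mod 19) = 11 + 25·12 = 311.
Check: 311 mod 19 = 7, 311 mod 25 = 11.

311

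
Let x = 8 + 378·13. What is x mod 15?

2

378·13 = 4914.
4914 − 327·15 = 9, so 4914 ≡ 9 (mod 15).
(8 + 9) mod 15 = 2.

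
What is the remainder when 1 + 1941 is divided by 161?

1941 − 12·161 = 9, so 1941 ≡ 9 (mod 161).
(1 + 9) mod 161 = 10.

10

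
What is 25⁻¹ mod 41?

23

25·23 = 575 = 14·41 + 1, so 25⁻¹ ≡ 23 (mod 41).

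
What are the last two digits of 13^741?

13

Square-and-reduce mod 100: 13^1≡13, 13^2≡69, 13^4≡61, 13^8≡21, 13^16≡41, 13^32≡81, 13^64≡61, 13^128≡21, 13^256≡41, 13^512≡81.
741 = 1 + 4 + 32 + 64 + 128 + 512, so 13^741 ≡ 13·61·81·61·21·81 ≡ 13 (mod 100).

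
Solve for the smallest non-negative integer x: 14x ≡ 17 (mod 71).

14⁻¹ ≡ 66 (mod 71) because 14·66 = 924 = 13·71 + 1.
Multiplying both sides by 66: x ≡ 66·17 = 1122 ≡ 57 (mod 71).

57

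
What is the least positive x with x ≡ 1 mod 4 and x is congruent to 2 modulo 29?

x ≡ 1 (mod 4) gives x ∈ {1, 5, 9, 13, 17, 21, 25, 29, …}.
The first of these with x mod 29 = 2 is 89.

89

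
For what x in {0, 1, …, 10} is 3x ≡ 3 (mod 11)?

The inverse of 3 mod 11 is 4 (since 3·4 = 12 ≡ 1).
So x ≡ 4·3 = 12 ≡ 1 (mod 11).

1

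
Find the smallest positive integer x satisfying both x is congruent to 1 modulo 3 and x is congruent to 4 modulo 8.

4

Since 8·2 ≡ 1 (mod 3), take x = 4 + 8·((1−4)·2 mod 3) = 4 + 8·0 = 4.
Check: 4 mod 3 = 1, 4 mod 8 = 4.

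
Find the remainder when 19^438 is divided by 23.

Successive squares of 19 mod 23: 19^1≡19, 19^2≡16, 19^4≡3, 19^8≡9, 19^16≡12, 19^32≡6, 19^64≡13, 19^128≡8, 19^256≡18.
438 = 2 + 4 + 16 + 32 + 128 + 256, so 19^438 ≡ 16·3·12·6·8·18 ≡ 13 (mod 23).

13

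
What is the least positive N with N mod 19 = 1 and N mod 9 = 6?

x ≡ 6 (mod 9) gives x ∈ {6, 15, 24, 33, 42, 51, 60, 69, …}.
The first of these with x mod 19 = 1 is 96.

96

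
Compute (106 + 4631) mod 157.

4631 mod 157 = 78 (since 29·157 = 4553).
(106 + 78) mod 157 = 27.

27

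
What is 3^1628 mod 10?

1

The units digit of 3^n cycles with period 4: 3, 9, 7, 1, …
1628 leaves remainder 0 on division by 4, so 3^1628 ends in 1.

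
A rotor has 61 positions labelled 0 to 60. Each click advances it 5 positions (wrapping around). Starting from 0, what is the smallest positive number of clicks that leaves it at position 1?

49

61 = 12·5 + 1
5 = 5·1 + 0
Back-substituting gives 5·49 ≡ 1 (mod 61).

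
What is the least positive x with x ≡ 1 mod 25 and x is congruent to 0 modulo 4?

x ≡ 0 (mod 4) gives x ∈ {0, 4, 8, 12, 16, 20, 24, 28, …}.
The first of these with x mod 25 = 1 is 76.

76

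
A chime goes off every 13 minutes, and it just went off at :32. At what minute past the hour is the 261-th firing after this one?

5

261·13 = 3393.
3393 − 56·60 = 33, so 3393 ≡ 33 (mod 60).
(32 + 33) mod 60 = 5.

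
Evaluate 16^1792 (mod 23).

Successive squares of 16 mod 23: 16^1≡16, 16^2≡3, 16^4≡9, 16^8≡12, 16^16≡6, 16^32≡13, 16^64≡8, 16^128≡18, 16^256≡2, 16^512≡4, 16^1024≡16.
1792 = 256 + 512 + 1024, so 16^1792 ≡ 2·4·16 ≡ 13 (mod 23).

13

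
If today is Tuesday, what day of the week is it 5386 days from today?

Friday

5386 = 769·7 + 3, so 5386 mod 7 = 3.
Tuesday + 3 days → Friday.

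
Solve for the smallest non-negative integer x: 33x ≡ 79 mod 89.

33⁻¹ ≡ 27 (mod 89) because 33·27 = 891 = 10·89 + 1.
Multiplying both sides by 27: x ≡ 27·79 = 2133 ≡ 86 (mod 89).
Check: 33·86 = 2838 = 31·89 + 79.

86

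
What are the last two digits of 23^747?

47

Square-and-reduce mod 100: 23^1≡23, 23^2≡29, 23^4≡41, 23^8≡81, 23^16≡61, 23^32≡21, 23^64≡41, 23^128≡81, 23^256≡61, 23^512≡21.
747 = 1 + 2 + 8 + 32 + 64 + 128 + 512, so 23^747 ≡ 23·29·81·21·41·81·21 ≡ 47 (mod 100).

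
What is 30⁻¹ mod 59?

2

30·2 = 60 = 1·59 + 1, so 30⁻¹ ≡ 2 (mod 59).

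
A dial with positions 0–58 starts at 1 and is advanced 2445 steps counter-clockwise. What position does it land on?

2445 = 41·59 + 26, so 2445 mod 59 = 26.
(1 − 26) mod 59 = 34.

34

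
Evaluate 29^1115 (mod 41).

27

By repeated squaring mod 41: 29^1≡29, 29^2≡21, 29^4≡31, 29^8≡18, 29^16≡37, 29^32≡16, 29^64≡10, 29^128≡18, 29^256≡37, 29^512≡16, 29^1024≡10.
1115 = 1 + 2 + 8 + 16 + 64 + 1024, so 29^1115 ≡ 29·21·18·37·10·10 ≡ 27 (mod 41).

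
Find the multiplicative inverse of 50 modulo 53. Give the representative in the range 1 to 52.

50·35 = 1750 = 33·53 + 1, so 50⁻¹ ≡ 35 (mod 53).

35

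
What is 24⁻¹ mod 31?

22

31 = 1·24 + 7
24 = 3·7 + 3
7 = 2·3 + 1
3 = 3·1 + 0
Back-substituting gives 24·22 ≡ 1 (mod 31).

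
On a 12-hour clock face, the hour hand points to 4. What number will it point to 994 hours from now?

Dividing 994 by 12 gives quotient 82 and remainder 10.
4 + 10 → 2 on a 12-hour dial.

2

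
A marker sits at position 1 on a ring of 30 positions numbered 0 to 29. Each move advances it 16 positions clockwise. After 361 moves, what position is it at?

361·16 = 5776.
5776 = 192·30 + 16, so 5776 mod 30 = 16.
(1 + 16) mod 30 = 17.

17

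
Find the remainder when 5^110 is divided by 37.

25

By repeated squaring mod 37: 5^1≡5, 5^2≡25, 5^4≡33, 5^8≡16, 5^16≡34, 5^32≡9, 5^64≡7.
110 = 2 + 4 + 8 + 32 + 64, so 5^110 ≡ 25·33·16·9·7 ≡ 25 (mod 37).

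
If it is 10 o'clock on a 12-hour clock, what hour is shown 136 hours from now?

136 − 11·12 = 4, so 136 ≡ 4 (mod 12).
10 + 4 → 2 on a 12-hour dial.

2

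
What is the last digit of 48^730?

4

Last digits of 8^n: 8, 4, 2, 6 (period 4).
730 mod 4 = 2, so the last digit matches 8^2 = 4.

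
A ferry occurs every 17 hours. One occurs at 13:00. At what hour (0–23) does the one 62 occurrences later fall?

11

62·17 = 1054.
1054 = 43·24 + 22, so 1054 mod 24 = 22.
(13 + 22) mod 24 = 11.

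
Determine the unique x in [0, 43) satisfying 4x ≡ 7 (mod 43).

4⁻¹ ≡ 11 (mod 43) because 4·11 = 44 = 1·43 + 1.
Multiplying both sides by 11: x ≡ 11·7 = 77 ≡ 34 (mod 43).

34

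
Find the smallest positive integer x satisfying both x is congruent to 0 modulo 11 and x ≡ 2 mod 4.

x ≡ 2 (mod 4) gives x ∈ {2, 6, 10, 14, 18, 22}.
The first of these with x mod 11 = 0 is 22.

22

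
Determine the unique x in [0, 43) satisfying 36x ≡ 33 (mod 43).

The inverse of 36 mod 43 is 6 (since 36·6 = 216 ≡ 1).
Multiplying both sides by 6: x ≡ 6·33 = 198 ≡ 26 (mod 43).

26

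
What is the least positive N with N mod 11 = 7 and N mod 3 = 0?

x ≡ 0 (mod 3) gives x ∈ {0, 3, 6, 9, 12, 15, 18}.
The first of these with x mod 11 = 7 is 18.

18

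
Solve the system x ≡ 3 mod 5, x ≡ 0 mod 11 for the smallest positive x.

33

Since 11·1 ≡ 1 (mod 5), take x = 0 + 11·((3−0)·1 mod 5) = 0 + 11·3 = 33.
Check: 33 mod 5 = 3, 33 mod 11 = 0.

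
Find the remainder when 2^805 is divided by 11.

By repeated squaring mod 11: 2^1≡2, 2^2≡4, 2^4≡5, 2^8≡3, 2^16≡9, 2^32≡4, 2^64≡5, 2^128≡3, 2^256≡9, 2^512≡4.
Since 805 = 1 + 4 + 32 + 256 + 512 in binary, 2^805 ≡ 2·5·4·9·4 ≡ 10 (mod 11).

10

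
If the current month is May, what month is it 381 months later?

February

381 − 31·12 = 9, so 381 ≡ 9 (mod 12).
May + 9 months → February.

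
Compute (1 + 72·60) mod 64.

72·60 = 4320.
4320 = 67·64 + 32, so 4320 mod 64 = 32.
(1 + 32) mod 64 = 33.

33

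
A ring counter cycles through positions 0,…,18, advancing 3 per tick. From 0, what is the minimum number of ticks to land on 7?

15

The inverse of 3 mod 19 is 13 (since 3·13 = 39 ≡ 1).
So x ≡ 13·7 = 91 ≡ 15 (mod 19).
Check: 3·15 = 45 = 2·19 + 7.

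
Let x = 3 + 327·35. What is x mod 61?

41

327·35 = 11445.
11445 mod 61 = 38 (since 187·61 = 11407).
(3 + 38) mod 61 = 41.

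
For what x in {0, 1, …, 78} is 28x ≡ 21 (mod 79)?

28⁻¹ ≡ 48 (mod 79) because 28·48 = 1344 = 17·79 + 1.
Multiplying both sides by 48: x ≡ 48·21 = 1008 ≡ 60 (mod 79).
Check: 28·60 = 1680 = 21·79 + 21.

60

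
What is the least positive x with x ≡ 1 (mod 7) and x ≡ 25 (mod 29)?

141

x ≡ 1 (mod 7) gives x ∈ {1, 8, 15, 22, 29, 36, 43, 50, …}.
The first of these with x mod 29 = 25 is 141.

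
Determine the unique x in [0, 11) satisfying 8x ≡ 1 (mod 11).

7

8⁻¹ ≡ 7 (mod 11) because 8·7 = 56 = 5·11 + 1.
So x ≡ 7·1 = 7 ≡ 7 (mod 11).
Check: 8·7 = 56 = 5·11 + 1.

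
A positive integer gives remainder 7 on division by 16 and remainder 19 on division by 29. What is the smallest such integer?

135

x ≡ 7 (mod 16) gives x ∈ {7, 23, 39, 55, 71, 87, 103, 119, …}.
The first of these with x mod 29 = 19 is 135.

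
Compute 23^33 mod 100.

By repeated squaring mod 100: 23^1≡23, 23^2≡29, 23^4≡41, 23^8≡81, 23^16≡61, 23^32≡21.
Since 33 = 1 + 32 in binary, 23^33 ≡ 23·21 ≡ 83 (mod 100).

83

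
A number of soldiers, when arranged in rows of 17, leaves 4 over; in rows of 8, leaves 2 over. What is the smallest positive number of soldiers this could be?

106

x ≡ 2 (mod 8) gives x ∈ {2, 10, 18, 26, 34, 42, 50, 58, …}.
The first of these with x mod 17 = 4 is 106.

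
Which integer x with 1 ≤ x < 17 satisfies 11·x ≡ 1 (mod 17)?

14

11·14 = 154 = 9·17 + 1, so 11⁻¹ ≡ 14 (mod 17).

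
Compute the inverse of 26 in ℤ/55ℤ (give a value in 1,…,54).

26·36 = 936 = 17·55 + 1, so 26⁻¹ ≡ 36 (mod 55).

36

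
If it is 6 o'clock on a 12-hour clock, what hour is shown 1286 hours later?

8

Dividing 1286 by 12 gives quotient 107 and remainder 2.
6 + 2 → 8 on a 12-hour dial.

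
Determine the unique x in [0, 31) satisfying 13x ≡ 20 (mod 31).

23

13⁻¹ ≡ 12 (mod 31) because 13·12 = 156 = 5·31 + 1.
So x ≡ 12·20 = 240 ≡ 23 (mod 31).
Check: 13·23 = 299 = 9·31 + 20.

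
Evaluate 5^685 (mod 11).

Square-and-reduce mod 11: 5^1≡5, 5^2≡3, 5^4≡9, 5^8≡4, 5^16≡5, 5^32≡3, 5^64≡9, 5^128≡4, 5^256≡5, 5^512≡3.
Since 685 = 1 + 4 + 8 + 32 + 128 + 512 in binary, 5^685 ≡ 5·9·4·3·4·3 ≡ 1 (mod 11).

1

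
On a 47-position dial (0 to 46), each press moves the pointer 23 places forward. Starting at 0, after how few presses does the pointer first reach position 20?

7

The inverse of 23 mod 47 is 45 (since 23·45 = 1035 ≡ 1).
Multiplying both sides by 45: x ≡ 45·20 = 900 ≡ 7 (mod 47).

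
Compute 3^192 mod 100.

Square-and-reduce mod 100: 3^1≡3, 3^2≡9, 3^4≡81, 3^8≡61, 3^16≡21, 3^32≡41, 3^64≡81, 3^128≡61.
192 = 64 + 128, so 3^192 ≡ 81·61 ≡ 41 (mod 100).

41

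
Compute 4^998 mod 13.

3

By repeated squaring mod 13: 4^1≡4, 4^2≡3, 4^4≡9, 4^8≡3, 4^16≡9, 4^32≡3, 4^64≡9, 4^128≡3, 4^256≡9, 4^512≡3.
Since 998 = 2 + 4 + 32 + 64 + 128 + 256 + 512 in binary, 4^998 ≡ 3·9·3·9·3·9·3 ≡ 3 (mod 13).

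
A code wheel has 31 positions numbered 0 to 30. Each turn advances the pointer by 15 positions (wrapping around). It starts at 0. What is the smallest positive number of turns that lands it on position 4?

23

The inverse of 15 mod 31 is 29 (since 15·29 = 435 ≡ 1).
So x ≡ 29·4 = 116 ≡ 23 (mod 31).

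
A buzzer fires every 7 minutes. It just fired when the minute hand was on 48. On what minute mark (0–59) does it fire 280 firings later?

280·7 = 1960.
1960 mod 60 = 40 (since 32·60 = 1920).
(48 + 40) mod 60 = 28.

28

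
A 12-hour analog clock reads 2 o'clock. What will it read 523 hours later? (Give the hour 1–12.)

523 − 43·12 = 7, so 523 ≡ 7 (mod 12).
2 + 7 → 9 on a 12-hour dial.

9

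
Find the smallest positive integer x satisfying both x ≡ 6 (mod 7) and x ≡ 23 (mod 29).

Since 29·1 ≡ 1 (mod 7), take x = 23 + 29·((6−23)·1 mod 7) = 23 + 29·4 = 139.
Check: 139 mod 7 = 6, 139 mod 29 = 23.

139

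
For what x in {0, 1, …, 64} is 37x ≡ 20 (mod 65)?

37⁻¹ ≡ 58 (mod 65) because 37·58 = 2146 = 33·65 + 1.
So x ≡ 58·20 = 1160 ≡ 55 (mod 65).

55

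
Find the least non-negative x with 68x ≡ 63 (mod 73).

2

68⁻¹ ≡ 29 (mod 73) because 68·29 = 1972 = 27·73 + 1.
So x ≡ 29·63 = 1827 ≡ 2 (mod 73).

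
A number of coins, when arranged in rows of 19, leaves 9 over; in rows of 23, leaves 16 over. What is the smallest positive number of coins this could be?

85

x ≡ 9 (mod 19) gives x ∈ {9, 28, 47, 66, 85}.
The first of these with x mod 23 = 16 is 85.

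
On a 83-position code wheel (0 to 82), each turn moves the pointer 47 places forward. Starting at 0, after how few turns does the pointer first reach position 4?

46

The inverse of 47 mod 83 is 53 (since 47·53 = 2491 ≡ 1).
Multiplying both sides by 53: x ≡ 53·4 = 212 ≡ 46 (mod 83).
Check: 47·46 = 2162 = 26·83 + 4.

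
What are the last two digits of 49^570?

Square-and-reduce mod 100: 49^1≡49, 49^2≡1, 49^4≡1, 49^8≡1, 49^16≡1, 49^32≡1, 49^64≡1, 49^128≡1, 49^256≡1, 49^512≡1.
570 = 2 + 8 + 16 + 32 + 512, so 49^570 ≡ 1·1·1·1·1 ≡ 1 (mod 100).

01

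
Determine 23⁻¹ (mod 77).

67

77 = 3·23 + 8
23 = 2·8 + 7
8 = 1·7 + 1
7 = 7·1 + 0
Back-substituting gives 23·67 ≡ 1 (mod 77).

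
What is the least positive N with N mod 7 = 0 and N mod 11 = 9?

42

x ≡ 0 (mod 7) gives x ∈ {0, 7, 14, 21, 28, 35, 42}.
The first of these with x mod 11 = 9 is 42.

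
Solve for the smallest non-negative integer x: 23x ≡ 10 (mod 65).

40

The inverse of 23 mod 65 is 17 (since 23·17 = 391 ≡ 1).
So x ≡ 17·10 = 170 ≡ 40 (mod 65).
Check: 23·40 = 920 = 14·65 + 10.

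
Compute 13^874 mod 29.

20

Successive squares of 13 mod 29: 13^1≡13, 13^2≡24, 13^4≡25, 13^8≡16, 13^16≡24, 13^32≡25, 13^64≡16, 13^128≡24, 13^256≡25, 13^512≡16.
874 = 2 + 8 + 32 + 64 + 256 + 512, so 13^874 ≡ 24·16·25·16·25·16 ≡ 20 (mod 29).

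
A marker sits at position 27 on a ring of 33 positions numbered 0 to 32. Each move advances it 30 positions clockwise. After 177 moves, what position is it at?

24

177·30 = 5310.
5310 = 160·33 + 30, so 5310 mod 33 = 30.
(27 + 30) mod 33 = 24.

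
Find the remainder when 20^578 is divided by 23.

Square-and-reduce mod 23: 20^1≡20, 20^2≡9, 20^4≡12, 20^8≡6, 20^16≡13, 20^32≡8, 20^64≡18, 20^128≡2, 20^256≡4, 20^512≡16.
Since 578 = 2 + 64 + 512 in binary, 20^578 ≡ 9·18·16 ≡ 16 (mod 23).

16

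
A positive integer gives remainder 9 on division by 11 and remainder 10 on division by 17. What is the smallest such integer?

Since 17·2 ≡ 1 (mod 11), take x = 10 + 17·((9−10)·2 mod 11) = 10 + 17·9 = 163.
Check: 163 mod 11 = 9, 163 mod 17 = 10.

163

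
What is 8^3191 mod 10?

2

Powers of 8 mod 10 repeat with period 4: 8, 4, 2, 6.
3191 leaves remainder 3 on division by 4, so 8^3191 ends in 2.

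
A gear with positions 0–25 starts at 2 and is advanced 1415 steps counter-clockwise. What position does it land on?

1415 = 54·26 + 11, so 1415 mod 26 = 11.
(2 − 11) mod 26 = 17.

17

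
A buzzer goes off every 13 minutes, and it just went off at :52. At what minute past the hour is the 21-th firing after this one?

25

21·13 = 273.
273 mod 60 = 33 (since 4·60 = 240).
(52 + 33) mod 60 = 25.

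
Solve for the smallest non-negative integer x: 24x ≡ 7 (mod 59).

47

The inverse of 24 mod 59 is 32 (since 24·32 = 768 ≡ 1).
So x ≡ 32·7 = 224 ≡ 47 (mod 59).
Check: 24·47 = 1128 = 19·59 + 7.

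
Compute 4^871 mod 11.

4

By repeated squaring mod 11: 4^1≡4, 4^2≡5, 4^4≡3, 4^8≡9, 4^16≡4, 4^32≡5, 4^64≡3, 4^128≡9, 4^256≡4, 4^512≡5.
871 = 1 + 2 + 4 + 32 + 64 + 256 + 512, so 4^871 ≡ 4·5·3·5·3·4·5 ≡ 4 (mod 11).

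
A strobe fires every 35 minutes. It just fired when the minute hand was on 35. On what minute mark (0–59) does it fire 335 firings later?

0

335·35 = 11725.
11725 mod 60 = 25 (since 195·60 = 11700).
(35 + 25) mod 60 = 0.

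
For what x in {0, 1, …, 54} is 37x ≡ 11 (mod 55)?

37⁻¹ ≡ 3 (mod 55) because 37·3 = 111 = 2·55 + 1.
Multiplying both sides by 3: x ≡ 3·11 = 33 ≡ 33 (mod 55).

33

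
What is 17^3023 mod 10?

3

The units digit of 17^n cycles with period 4: 7, 9, 3, 1, …
3023 leaves remainder 3 on division by 4, so 17^3023 ends in 3.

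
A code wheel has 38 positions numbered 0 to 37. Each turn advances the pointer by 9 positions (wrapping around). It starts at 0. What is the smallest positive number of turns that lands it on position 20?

36

The inverse of 9 mod 38 is 17 (since 9·17 = 153 ≡ 1).
Multiplying both sides by 17: x ≡ 17·20 = 340 ≡ 36 (mod 38).
Check: 9·36 = 324 = 8·38 + 20.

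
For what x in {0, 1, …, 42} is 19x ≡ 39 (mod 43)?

The inverse of 19 mod 43 is 34 (since 19·34 = 646 ≡ 1).
So x ≡ 34·39 = 1326 ≡ 36 (mod 43).

36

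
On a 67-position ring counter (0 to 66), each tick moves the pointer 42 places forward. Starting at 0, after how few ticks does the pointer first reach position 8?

The inverse of 42 mod 67 is 8 (since 42·8 = 336 ≡ 1).
So x ≡ 8·8 = 64 ≡ 64 (mod 67).

64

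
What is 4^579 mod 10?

The units digit of 4^n cycles with period 2: 4, 6, …
579 leaves remainder 1 on division by 2, so 4^579 ends in 4.

4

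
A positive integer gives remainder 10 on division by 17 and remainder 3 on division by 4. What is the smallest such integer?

x ≡ 3 (mod 4) gives x ∈ {3, 7, 11, 15, 19, 23, 27}.
The first of these with x mod 17 = 10 is 27.

27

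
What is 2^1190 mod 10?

Powers of 2 mod 10 repeat with period 4: 2, 4, 8, 6.
1190 mod 4 = 2, so the last digit matches 2^2 = 4.

4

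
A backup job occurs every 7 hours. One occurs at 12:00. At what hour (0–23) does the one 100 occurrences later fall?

100·7 = 700.
Dividing 700 by 24 gives quotient 29 and remainder 4.
(12 + 4) mod 24 = 16.

16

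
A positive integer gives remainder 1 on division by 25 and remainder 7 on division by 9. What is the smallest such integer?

x ≡ 7 (mod 9) gives x ∈ {7, 16, 25, 34, 43, 52, 61, 70, …}.
The first of these with x mod 25 = 1 is 151.

151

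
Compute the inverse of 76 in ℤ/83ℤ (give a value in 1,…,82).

71

83 = 1·76 + 7
76 = 10·7 + 6
7 = 1·6 + 1
6 = 6·1 + 0
Back-substituting gives 76·71 ≡ 1 (mod 83).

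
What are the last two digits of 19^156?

Successive squares of 19 mod 100: 19^1≡19, 19^2≡61, 19^4≡21, 19^8≡41, 19^16≡81, 19^32≡61, 19^64≡21, 19^128≡41.
156 = 4 + 8 + 16 + 128, so 19^156 ≡ 21·41·81·41 ≡ 81 (mod 100).

81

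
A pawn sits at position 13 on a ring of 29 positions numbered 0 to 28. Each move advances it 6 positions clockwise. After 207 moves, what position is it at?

207·6 = 1242.
1242 mod 29 = 24 (since 42·29 = 1218).
(13 + 24) mod 29 = 8.

8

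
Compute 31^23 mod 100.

Successive squares of 31 mod 100: 31^1≡31, 31^2≡61, 31^4≡21, 31^8≡41, 31^16≡81.
23 = 1 + 2 + 4 + 16, so 31^23 ≡ 31·61·21·81 ≡ 91 (mod 100).

91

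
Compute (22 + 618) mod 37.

11

618 = 16·37 + 26, so 618 mod 37 = 26.
(22 + 26) mod 37 = 11.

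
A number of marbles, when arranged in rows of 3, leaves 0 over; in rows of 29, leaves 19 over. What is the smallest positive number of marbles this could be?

48

x ≡ 0 (mod 3) gives x ∈ {0, 3, 6, 9, 12, 15, 18, 21, …}.
The first of these with x mod 29 = 19 is 48.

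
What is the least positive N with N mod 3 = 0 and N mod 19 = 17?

x ≡ 0 (mod 3) gives x ∈ {0, 3, 6, 9, 12, 15, 18, 21, …}.
The first of these with x mod 19 = 17 is 36.

36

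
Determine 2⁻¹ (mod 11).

11 = 5·2 + 1
2 = 2·1 + 0
Back-substituting gives 2·6 ≡ 1 (mod 11).

6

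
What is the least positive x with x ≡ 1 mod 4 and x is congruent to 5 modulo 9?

Since 9·1 ≡ 1 (mod 4), take x = 5 + 9·((1−5)·1 mod 4) = 5 + 9·0 = 5.
Check: 5 mod 4 = 1, 5 mod 9 = 5.

5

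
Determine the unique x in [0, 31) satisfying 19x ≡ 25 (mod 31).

The inverse of 19 mod 31 is 18 (since 19·18 = 342 ≡ 1).
So x ≡ 18·25 = 450 ≡ 16 (mod 31).
Check: 19·16 = 304 = 9·31 + 25.

16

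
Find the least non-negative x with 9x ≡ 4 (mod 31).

28

9⁻¹ ≡ 7 (mod 31) because 9·7 = 63 = 2·31 + 1.
Multiplying both sides by 7: x ≡ 7·4 = 28 ≡ 28 (mod 31).
Check: 9·28 = 252 = 8·31 + 4.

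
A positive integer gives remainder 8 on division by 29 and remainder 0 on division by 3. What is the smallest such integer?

66

x ≡ 0 (mod 3) gives x ∈ {0, 3, 6, 9, 12, 15, 18, 21, …}.
The first of these with x mod 29 = 8 is 66.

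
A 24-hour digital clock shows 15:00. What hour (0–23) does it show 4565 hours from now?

20

4565 = 190·24 + 5, so 4565 mod 24 = 5.
(15 + 5) mod 24 = 20.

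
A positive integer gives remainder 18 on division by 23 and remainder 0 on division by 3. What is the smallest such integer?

Since 3·8 ≡ 1 (mod 23), take x = 0 + 3·((18−0)·8 mod 23) = 0 + 3·6 = 18.
Check: 18 mod 23 = 18, 18 mod 3 = 0.

18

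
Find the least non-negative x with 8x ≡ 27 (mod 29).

The inverse of 8 mod 29 is 11 (since 8·11 = 88 ≡ 1).
Multiplying both sides by 11: x ≡ 11·27 = 297 ≡ 7 (mod 29).

7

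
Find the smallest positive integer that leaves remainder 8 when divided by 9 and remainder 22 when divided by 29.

x ≡ 8 (mod 9) gives x ∈ {8, 17, 26, 35, 44, 53, 62, 71, …}.
The first of these with x mod 29 = 22 is 80.

80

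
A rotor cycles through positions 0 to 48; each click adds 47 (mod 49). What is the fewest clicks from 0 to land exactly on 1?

24

49 = 1·47 + 2
47 = 23·2 + 1
2 = 2·1 + 0
Back-substituting gives 47·24 ≡ 1 (mod 49).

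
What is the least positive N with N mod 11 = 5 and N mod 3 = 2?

x ≡ 2 (mod 3) gives x ∈ {2, 5}.
The first of these with x mod 11 = 5 is 5.

5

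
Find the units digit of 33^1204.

Last digits of 3^n: 3, 9, 7, 1 (period 4).
1204 leaves remainder 0 on division by 4, so 33^1204 ends in 1.

1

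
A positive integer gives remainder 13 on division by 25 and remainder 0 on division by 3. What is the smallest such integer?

63

x ≡ 0 (mod 3) gives x ∈ {0, 3, 6, 9, 12, 15, 18, 21, …}.
The first of these with x mod 25 = 13 is 63.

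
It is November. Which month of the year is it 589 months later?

December

589 = 49·12 + 1, so 589 mod 12 = 1.
November + 1 month → December.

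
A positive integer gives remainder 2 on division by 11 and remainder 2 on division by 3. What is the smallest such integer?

x ≡ 2 (mod 3) gives x ∈ {2}.
The first of these with x mod 11 = 2 is 2.

2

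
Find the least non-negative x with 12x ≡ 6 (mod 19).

The inverse of 12 mod 19 is 8 (since 12·8 = 96 ≡ 1).
So x ≡ 8·6 = 48 ≡ 10 (mod 19).

10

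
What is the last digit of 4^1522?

Last digits of 4^n: 4, 6 (period 2).
1522 leaves remainder 0 on division by 2, so 4^1522 ends in 6.

6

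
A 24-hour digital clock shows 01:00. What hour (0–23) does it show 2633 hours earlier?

Dividing 2633 by 24 gives quotient 109 and remainder 17.
(1 − 17) mod 24 = 8.

8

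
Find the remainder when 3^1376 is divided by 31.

By repeated squaring mod 31: 3^1≡3, 3^2≡9, 3^4≡19, 3^8≡20, 3^16≡28, 3^32≡9, 3^64≡19, 3^128≡20, 3^256≡28, 3^512≡9, 3^1024≡19.
Since 1376 = 32 + 64 + 256 + 1024 in binary, 3^1376 ≡ 9·19·28·19 ≡ 18 (mod 31).

18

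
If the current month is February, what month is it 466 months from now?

December

466 = 38·12 + 10, so 466 mod 12 = 10.
February + 10 months → December.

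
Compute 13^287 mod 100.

Square-and-reduce mod 100: 13^1≡13, 13^2≡69, 13^4≡61, 13^8≡21, 13^16≡41, 13^32≡81, 13^64≡61, 13^128≡21, 13^256≡41.
Since 287 = 1 + 2 + 4 + 8 + 16 + 256 in binary, 13^287 ≡ 13·69·61·21·41·41 ≡ 17 (mod 100).

17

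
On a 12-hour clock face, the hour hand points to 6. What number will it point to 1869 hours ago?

9

Dividing 1869 by 12 gives quotient 155 and remainder 9.
6 − 9 → 9 on a 12-hour dial.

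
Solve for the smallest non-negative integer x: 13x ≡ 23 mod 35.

13⁻¹ ≡ 27 (mod 35) because 13·27 = 351 = 10·35 + 1.
So x ≡ 27·23 = 621 ≡ 26 (mod 35).
Check: 13·26 = 338 = 9·35 + 23.

26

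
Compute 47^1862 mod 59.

Square-and-reduce mod 59: 47^1≡47, 47^2≡26, 47^4≡27, 47^8≡21, 47^16≡28, 47^32≡17, 47^64≡53, 47^128≡36, 47^256≡57, 47^512≡4, 47^1024≡16.
1862 = 2 + 4 + 64 + 256 + 512 + 1024, so 47^1862 ≡ 26·27·53·57·4·16 ≡ 53 (mod 59).

53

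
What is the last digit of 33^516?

Powers of 3 mod 10 repeat with period 4: 3, 9, 7, 1.
516 leaves remainder 0 on division by 4, so 33^516 ends in 1.

1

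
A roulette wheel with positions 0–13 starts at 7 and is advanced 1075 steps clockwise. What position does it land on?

4

Dividing 1075 by 14 gives quotient 76 and remainder 11.
(7 + 11) mod 14 = 4.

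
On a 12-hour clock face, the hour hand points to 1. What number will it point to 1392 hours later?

1

1392 = 116·12 + 0, so 1392 mod 12 = 0.
1 + 0 → 1 on a 12-hour dial.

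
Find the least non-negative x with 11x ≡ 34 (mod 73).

11⁻¹ ≡ 20 (mod 73) because 11·20 = 220 = 3·73 + 1.
So x ≡ 20·34 = 680 ≡ 23 (mod 73).

23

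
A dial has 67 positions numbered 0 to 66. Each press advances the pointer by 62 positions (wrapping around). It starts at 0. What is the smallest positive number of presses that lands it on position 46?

31

The inverse of 62 mod 67 is 40 (since 62·40 = 2480 ≡ 1).
So x ≡ 40·46 = 1840 ≡ 31 (mod 67).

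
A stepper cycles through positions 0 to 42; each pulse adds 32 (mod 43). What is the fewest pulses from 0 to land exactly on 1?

39

32·39 = 1248 = 29·43 + 1, so 32⁻¹ ≡ 39 (mod 43).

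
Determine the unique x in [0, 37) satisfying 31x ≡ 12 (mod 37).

The inverse of 31 mod 37 is 6 (since 31·6 = 186 ≡ 1).
Multiplying both sides by 6: x ≡ 6·12 = 72 ≡ 35 (mod 37).
Check: 31·35 = 1085 = 29·37 + 12.

35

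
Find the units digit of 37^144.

1

Last digits of 7^n: 7, 9, 3, 1 (period 4).
144 mod 4 = 0, so the last digit matches 7^4 = 1.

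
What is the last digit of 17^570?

9

Powers of 7 mod 10 repeat with period 4: 7, 9, 3, 1.
570 leaves remainder 2 on division by 4, so 17^570 ends in 9.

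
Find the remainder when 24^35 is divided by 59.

30

Successive squares of 24 mod 59: 24^1≡24, 24^2≡45, 24^4≡19, 24^8≡7, 24^16≡49, 24^32≡41.
35 = 1 + 2 + 32, so 24^35 ≡ 24·45·41 ≡ 30 (mod 59).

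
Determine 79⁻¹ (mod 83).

62

79·62 = 4898 = 59·83 + 1, so 79⁻¹ ≡ 62 (mod 83).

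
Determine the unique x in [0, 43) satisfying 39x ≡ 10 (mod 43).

19

The inverse of 39 mod 43 is 32 (since 39·32 = 1248 ≡ 1).
Multiplying both sides by 32: x ≡ 32·10 = 320 ≡ 19 (mod 43).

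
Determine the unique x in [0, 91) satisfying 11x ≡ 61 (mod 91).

The inverse of 11 mod 91 is 58 (since 11·58 = 638 ≡ 1).
Multiplying both sides by 58: x ≡ 58·61 = 3538 ≡ 80 (mod 91).

80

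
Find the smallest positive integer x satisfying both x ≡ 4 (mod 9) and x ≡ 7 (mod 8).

31

x ≡ 7 (mod 8) gives x ∈ {7, 15, 23, 31}.
The first of these with x mod 9 = 4 is 31.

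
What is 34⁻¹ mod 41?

35

34·35 = 1190 = 29·41 + 1, so 34⁻¹ ≡ 35 (mod 41).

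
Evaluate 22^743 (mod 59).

16

By repeated squaring mod 59: 22^1≡22, 22^2≡12, 22^4≡26, 22^8≡27, 22^16≡21, 22^32≡28, 22^64≡17, 22^128≡53, 22^256≡36, 22^512≡57.
743 = 1 + 2 + 4 + 32 + 64 + 128 + 512, so 22^743 ≡ 22·12·26·28·17·53·57 ≡ 16 (mod 59).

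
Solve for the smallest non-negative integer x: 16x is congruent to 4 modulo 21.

16

16⁻¹ ≡ 4 (mod 21) because 16·4 = 64 = 3·21 + 1.
Multiplying both sides by 4: x ≡ 4·4 = 16 ≡ 16 (mod 21).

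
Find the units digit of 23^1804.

Last digits of 3^n: 3, 9, 7, 1 (period 4).
1804 leaves remainder 0 on division by 4, so 23^1804 ends in 1.

1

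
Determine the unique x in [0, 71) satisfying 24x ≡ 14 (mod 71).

42

24⁻¹ ≡ 3 (mod 71) because 24·3 = 72 = 1·71 + 1.
Multiplying both sides by 3: x ≡ 3·14 = 42 ≡ 42 (mod 71).
Check: 24·42 = 1008 = 14·71 + 14.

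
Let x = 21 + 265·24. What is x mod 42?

39

265·24 = 6360.
6360 mod 42 = 18 (since 151·42 = 6342).
(21 + 18) mod 42 = 39.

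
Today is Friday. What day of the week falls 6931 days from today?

Dividing 6931 by 7 gives quotient 990 and remainder 1.
Friday + 1 day → Saturday.

Saturday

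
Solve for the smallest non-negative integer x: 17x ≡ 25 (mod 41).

28

17⁻¹ ≡ 29 (mod 41) because 17·29 = 493 = 12·41 + 1.
Multiplying both sides by 29: x ≡ 29·25 = 725 ≡ 28 (mod 41).
Check: 17·28 = 476 = 11·41 + 25.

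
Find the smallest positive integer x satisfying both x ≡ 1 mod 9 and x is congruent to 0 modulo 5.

x ≡ 0 (mod 5) gives x ∈ {0, 5, 10}.
The first of these with x mod 9 = 1 is 10.

10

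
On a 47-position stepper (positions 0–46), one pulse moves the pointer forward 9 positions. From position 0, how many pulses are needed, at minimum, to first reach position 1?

9·21 = 189 = 4·47 + 1, so 9⁻¹ ≡ 21 (mod 47).

21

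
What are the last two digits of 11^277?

By repeated squaring mod 100: 11^1≡11, 11^2≡21, 11^4≡41, 11^8≡81, 11^16≡61, 11^32≡21, 11^64≡41, 11^128≡81, 11^256≡61.
277 = 1 + 4 + 16 + 256, so 11^277 ≡ 11·41·61·61 ≡ 71 (mod 100).

71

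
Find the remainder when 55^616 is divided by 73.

By repeated squaring mod 73: 55^1≡55, 55^2≡32, 55^4≡2, 55^8≡4, 55^16≡16, 55^32≡37, 55^64≡55, 55^128≡32, 55^256≡2, 55^512≡4.
616 = 8 + 32 + 64 + 512, so 55^616 ≡ 4·37·55·4 ≡ 2 (mod 73).

2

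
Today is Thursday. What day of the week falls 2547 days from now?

Wednesday

2547 mod 7 = 6 (since 363·7 = 2541).
Thursday + 6 days → Wednesday.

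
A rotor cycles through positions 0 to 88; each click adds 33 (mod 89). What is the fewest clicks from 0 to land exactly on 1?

27

33·27 = 891 = 10·89 + 1, so 33⁻¹ ≡ 27 (mod 89).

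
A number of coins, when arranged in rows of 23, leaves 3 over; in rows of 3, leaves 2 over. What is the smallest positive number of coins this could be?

26

Since 3·8 ≡ 1 (mod 23), take x = 2 + 3·((3−2)·8 mod 23) = 2 + 3·8 = 26.
Check: 26 mod 23 = 3, 26 mod 3 = 2.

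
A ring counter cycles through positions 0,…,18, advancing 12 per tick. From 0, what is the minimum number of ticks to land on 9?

15

12⁻¹ ≡ 8 (mod 19) because 12·8 = 96 = 5·19 + 1.
So x ≡ 8·9 = 72 ≡ 15 (mod 19).
Check: 12·15 = 180 = 9·19 + 9.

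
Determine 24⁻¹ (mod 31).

31 = 1·24 + 7
24 = 3·7 + 3
7 = 2·3 + 1
3 = 3·1 + 0
Back-substituting gives 24·22 ≡ 1 (mod 31).

22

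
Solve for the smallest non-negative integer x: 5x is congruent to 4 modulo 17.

The inverse of 5 mod 17 is 7 (since 5·7 = 35 ≡ 1).
So x ≡ 7·4 = 28 ≡ 11 (mod 17).

11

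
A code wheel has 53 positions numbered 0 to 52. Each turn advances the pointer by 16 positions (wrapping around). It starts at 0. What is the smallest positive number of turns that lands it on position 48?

3

The inverse of 16 mod 53 is 10 (since 16·10 = 160 ≡ 1).
So x ≡ 10·48 = 480 ≡ 3 (mod 53).
Check: 16·3 = 48 = 0·53 + 48.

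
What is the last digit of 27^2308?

Last digits of 7^n: 7, 9, 3, 1 (period 4).
2308 leaves remainder 0 on division by 4, so 27^2308 ends in 1.

1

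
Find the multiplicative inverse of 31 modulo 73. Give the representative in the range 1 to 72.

33

31·33 = 1023 = 14·73 + 1, so 31⁻¹ ≡ 33 (mod 73).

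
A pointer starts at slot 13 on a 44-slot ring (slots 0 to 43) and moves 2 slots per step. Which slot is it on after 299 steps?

299·2 = 598.
598 mod 44 = 26 (since 13·44 = 572).
(13 + 26) mod 44 = 39.

39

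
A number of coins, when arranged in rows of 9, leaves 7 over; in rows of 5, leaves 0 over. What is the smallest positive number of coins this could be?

Since 5·2 ≡ 1 (mod 9), take x = 0 + 5·((7−0)·2 mod 9) = 0 + 5·5 = 25.
Check: 25 mod 9 = 7, 25 mod 5 = 0.

25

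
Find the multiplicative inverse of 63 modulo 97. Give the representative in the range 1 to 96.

77

97 = 1·63 + 34
63 = 1·34 + 29
34 = 1·29 + 5
29 = 5·5 + 4
5 = 1·4 + 1
4 = 4·1 + 0
Back-substituting gives 63·77 ≡ 1 (mod 97).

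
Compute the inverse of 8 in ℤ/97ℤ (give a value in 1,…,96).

85

97 = 12·8 + 1
8 = 8·1 + 0
Back-substituting gives 8·85 ≡ 1 (mod 97).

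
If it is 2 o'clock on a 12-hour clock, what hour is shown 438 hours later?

8

438 = 36·12 + 6, so 438 mod 12 = 6.
2 + 6 → 8 on a 12-hour dial.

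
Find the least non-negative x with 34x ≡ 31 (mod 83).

34⁻¹ ≡ 22 (mod 83) because 34·22 = 748 = 9·83 + 1.
So x ≡ 22·31 = 682 ≡ 18 (mod 83).

18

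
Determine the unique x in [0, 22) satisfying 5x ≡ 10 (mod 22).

2

5⁻¹ ≡ 9 (mod 22) because 5·9 = 45 = 2·22 + 1.
So x ≡ 9·10 = 90 ≡ 2 (mod 22).
Check: 5·2 = 10 = 0·22 + 10.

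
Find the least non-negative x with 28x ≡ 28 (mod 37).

1

The inverse of 28 mod 37 is 4 (since 28·4 = 112 ≡ 1).
Multiplying both sides by 4: x ≡ 4·28 = 112 ≡ 1 (mod 37).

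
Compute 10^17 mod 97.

38

Successive squares of 10 mod 97: 10^1≡10, 10^2≡3, 10^4≡9, 10^8≡81, 10^16≡62.
Since 17 = 1 + 16 in binary, 10^17 ≡ 10·62 ≡ 38 (mod 97).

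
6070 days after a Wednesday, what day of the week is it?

Thursday

6070 mod 7 = 1 (since 867·7 = 6069).
Wednesday + 1 day → Thursday.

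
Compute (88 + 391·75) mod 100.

13

391·75 = 29325.
29325 mod 100 = 25 (since 293·100 = 29300).
(88 + 25) mod 100 = 13.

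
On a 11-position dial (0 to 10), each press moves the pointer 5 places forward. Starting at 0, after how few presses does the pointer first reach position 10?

The inverse of 5 mod 11 is 9 (since 5·9 = 45 ≡ 1).
So x ≡ 9·10 = 90 ≡ 2 (mod 11).

2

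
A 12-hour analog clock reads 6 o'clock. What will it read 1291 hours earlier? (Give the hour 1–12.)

11

Dividing 1291 by 12 gives quotient 107 and remainder 7.
6 − 7 → 11 on a 12-hour dial.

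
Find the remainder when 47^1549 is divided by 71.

31

By repeated squaring mod 71: 47^1≡47, 47^2≡8, 47^4≡64, 47^8≡49, 47^16≡58, 47^32≡27, 47^64≡19, 47^128≡6, 47^256≡36, 47^512≡18, 47^1024≡40.
1549 = 1 + 4 + 8 + 512 + 1024, so 47^1549 ≡ 47·64·49·18·40 ≡ 31 (mod 71).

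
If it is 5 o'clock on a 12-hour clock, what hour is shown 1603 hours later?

12

1603 − 133·12 = 7, so 1603 ≡ 7 (mod 12).
5 + 7 → 12 on a 12-hour dial.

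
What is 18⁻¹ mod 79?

79 = 4·18 + 7
18 = 2·7 + 4
7 = 1·4 + 3
4 = 1·3 + 1
3 = 3·1 + 0
Back-substituting gives 18·22 ≡ 1 (mod 79).

22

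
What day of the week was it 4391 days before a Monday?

Saturday

Dividing 4391 by 7 gives quotient 627 and remainder 2.
Monday − 2 days → Saturday.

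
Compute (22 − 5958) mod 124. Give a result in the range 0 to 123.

16

5958 = 48·124 + 6, so 5958 mod 124 = 6.
(22 − 6) mod 124 = 16.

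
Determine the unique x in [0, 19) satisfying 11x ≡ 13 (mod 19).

11⁻¹ ≡ 7 (mod 19) because 11·7 = 77 = 4·19 + 1.
Multiplying both sides by 7: x ≡ 7·13 = 91 ≡ 15 (mod 19).
Check: 11·15 = 165 = 8·19 + 13.

15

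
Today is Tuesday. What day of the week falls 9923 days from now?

9923 = 1417·7 + 4, so 9923 mod 7 = 4.
Tuesday + 4 days → Saturday.

Saturday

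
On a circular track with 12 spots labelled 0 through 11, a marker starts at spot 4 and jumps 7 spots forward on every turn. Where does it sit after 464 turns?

464·7 = 3248.
3248 = 270·12 + 8, so 3248 mod 12 = 8.
(4 + 8) mod 12 = 0.

0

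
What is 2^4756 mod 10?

6

Last digits of 2^n: 2, 4, 8, 6 (period 4).
4756 leaves remainder 0 on division by 4, so 2^4756 ends in 6.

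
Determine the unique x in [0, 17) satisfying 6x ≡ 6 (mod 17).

The inverse of 6 mod 17 is 3 (since 6·3 = 18 ≡ 1).
Multiplying both sides by 3: x ≡ 3·6 = 18 ≡ 1 (mod 17).
Check: 6·1 = 6 = 0·17 + 6.

1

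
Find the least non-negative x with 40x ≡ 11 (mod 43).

40⁻¹ ≡ 14 (mod 43) because 40·14 = 560 = 13·43 + 1.
Multiplying both sides by 14: x ≡ 14·11 = 154 ≡ 25 (mod 43).
Check: 40·25 = 1000 = 23·43 + 11.

25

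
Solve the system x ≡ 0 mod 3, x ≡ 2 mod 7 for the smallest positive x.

x ≡ 0 (mod 3) gives x ∈ {0, 3, 6, 9}.
The first of these with x mod 7 = 2 is 9.

9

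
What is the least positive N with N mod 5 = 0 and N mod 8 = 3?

Since 8·2 ≡ 1 (mod 5), take x = 3 + 8·((0−3)·2 mod 5) = 3 + 8·4 = 35.
Check: 35 mod 5 = 0, 35 mod 8 = 3.

35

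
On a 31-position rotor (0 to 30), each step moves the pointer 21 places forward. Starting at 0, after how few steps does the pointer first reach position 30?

The inverse of 21 mod 31 is 3 (since 21·3 = 63 ≡ 1).
So x ≡ 3·30 = 90 ≡ 28 (mod 31).
Check: 21·28 = 588 = 18·31 + 30.

28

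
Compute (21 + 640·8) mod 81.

38

640·8 = 5120.
5120 = 63·81 + 17, so 5120 mod 81 = 17.
(21 + 17) mod 81 = 38.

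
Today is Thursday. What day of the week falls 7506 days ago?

Dividing 7506 by 7 gives quotient 1072 and remainder 2.
Thursday − 2 days → Tuesday.

Tuesday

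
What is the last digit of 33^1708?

Powers of 3 mod 10 repeat with period 4: 3, 9, 7, 1.
1708 mod 4 = 0, so the last digit matches 3^4 = 1.

1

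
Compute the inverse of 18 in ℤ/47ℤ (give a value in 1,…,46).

18·34 = 612 = 13·47 + 1, so 18⁻¹ ≡ 34 (mod 47).

34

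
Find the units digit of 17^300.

1

The units digit of 17^n cycles with period 4: 7, 9, 3, 1, …
300 leaves remainder 0 on division by 4, so 17^300 ends in 1.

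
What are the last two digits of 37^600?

Square-and-reduce mod 100: 37^1≡37, 37^2≡69, 37^4≡61, 37^8≡21, 37^16≡41, 37^32≡81, 37^64≡61, 37^128≡21, 37^256≡41, 37^512≡81.
600 = 8 + 16 + 64 + 512, so 37^600 ≡ 21·41·61·81 ≡ 1 (mod 100).

01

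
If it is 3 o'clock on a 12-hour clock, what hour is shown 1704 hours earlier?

1704 mod 12 = 0 (since 142·12 = 1704).
3 − 0 → 3 on a 12-hour dial.

3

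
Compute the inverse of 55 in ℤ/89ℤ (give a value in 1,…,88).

89 = 1·55 + 34
55 = 1·34 + 21
34 = 1·21 + 13
21 = 1·13 + 8
13 = 1·8 + 5
8 = 1·5 + 3
5 = 1·3 + 2
3 = 1·2 + 1
2 = 2·1 + 0
Back-substituting gives 55·34 ≡ 1 (mod 89).

34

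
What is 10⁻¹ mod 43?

10·13 = 130 = 3·43 + 1, so 10⁻¹ ≡ 13 (mod 43).

13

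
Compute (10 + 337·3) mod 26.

337·3 = 1011.
Dividing 1011 by 26 gives quotient 38 and remainder 23.
(10 + 23) mod 26 = 7.

7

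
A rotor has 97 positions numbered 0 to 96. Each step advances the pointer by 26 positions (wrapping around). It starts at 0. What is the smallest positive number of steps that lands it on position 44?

The inverse of 26 mod 97 is 56 (since 26·56 = 1456 ≡ 1).
Multiplying both sides by 56: x ≡ 56·44 = 2464 ≡ 39 (mod 97).
Check: 26·39 = 1014 = 10·97 + 44.

39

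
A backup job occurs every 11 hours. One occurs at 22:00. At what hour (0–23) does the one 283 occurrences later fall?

283·11 = 3113.
3113 = 129·24 + 17, so 3113 mod 24 = 17.
(22 + 17) mod 24 = 15.

15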